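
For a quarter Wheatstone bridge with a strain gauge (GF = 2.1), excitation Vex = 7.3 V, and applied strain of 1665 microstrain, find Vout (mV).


Quarter bridge output: Vout = (GF * epsilon * Vex) / 4.
Vout = (2.1 * 1665e-6 * 7.3) / 4
Vout = 0.02552445 / 4 V
Vout = 0.00638111 V = 6.3811 mV

6.3811 mV


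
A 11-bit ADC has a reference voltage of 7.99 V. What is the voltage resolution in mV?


The resolution (LSB) of an ADC is Vref / 2^n.
LSB = 7.99 / 2^11
LSB = 7.99 / 2048
LSB = 0.00390137 V = 3.90136719 mV

3.90136719 mV


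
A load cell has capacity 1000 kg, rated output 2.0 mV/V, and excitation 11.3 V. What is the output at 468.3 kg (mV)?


Vout = rated_output * Vex * (load / capacity).
Vout = 2.0 * 11.3 * (468.3 / 1000)
Vout = 2.0 * 11.3 * 0.4683
Vout = 10.584 mV

10.584 mV


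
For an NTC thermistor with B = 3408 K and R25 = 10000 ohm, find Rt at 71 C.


NTC thermistor equation: Rt = R25 * exp(B * (1/T - 1/T25)).
T in Kelvin: 344.15 K, T25 = 298.15 K
1/T - 1/T25 = 1/344.15 - 1/298.15 = -0.00044831
B * (1/T - 1/T25) = 3408 * -0.00044831 = -1.5278
Rt = 10000 * exp(-1.5278) = 2170.1 ohm

2170.1 ohm


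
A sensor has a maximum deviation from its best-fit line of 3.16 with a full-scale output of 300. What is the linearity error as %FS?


Linearity error = (max deviation / full scale) * 100%.
Linearity = (3.16 / 300) * 100
Linearity = 1.053 %FS

1.053 %FS


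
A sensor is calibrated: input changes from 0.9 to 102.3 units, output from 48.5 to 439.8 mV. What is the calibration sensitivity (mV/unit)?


Sensitivity = (y2 - y1) / (x2 - x1).
S = (439.8 - 48.5) / (102.3 - 0.9)
S = 391.3 / 101.4
S = 3.859 mV/unit

3.859 mV/unit


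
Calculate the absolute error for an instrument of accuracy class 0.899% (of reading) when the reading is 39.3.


Absolute error = (accuracy% / 100) * reading.
Error = (0.899 / 100) * 39.3
Error = 0.00899 * 39.3
Error = 0.3533

0.3533


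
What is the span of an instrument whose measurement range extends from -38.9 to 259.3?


Span = upper range - lower range.
Span = 259.3 - (-38.9)
Span = 298.2

298.2


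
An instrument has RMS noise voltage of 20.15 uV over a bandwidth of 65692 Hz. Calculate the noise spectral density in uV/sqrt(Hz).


Noise spectral density = Vrms / sqrt(BW).
NSD = 20.15 / sqrt(65692)
NSD = 20.15 / 256.3045
NSD = 0.0786 uV/sqrt(Hz)

0.0786 uV/sqrt(Hz)


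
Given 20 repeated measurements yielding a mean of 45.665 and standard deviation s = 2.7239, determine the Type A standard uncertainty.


The standard uncertainty for Type A evaluation is u = s / sqrt(n).
u = 2.7239 / sqrt(20)
u = 2.7239 / 4.4721
u = 0.6091

0.6091


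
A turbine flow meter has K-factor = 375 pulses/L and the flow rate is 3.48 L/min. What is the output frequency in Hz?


Frequency = K * Q / 60 (converting L/min to L/s).
f = 375 * 3.48 / 60
f = 1305.0 / 60
f = 21.75 Hz

21.75 Hz


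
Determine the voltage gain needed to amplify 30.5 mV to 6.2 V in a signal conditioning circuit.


Gain = Vout / Vin (converting to same units).
G = 6.2 V / 30.5 mV
G = 6200.0 mV / 30.5 mV
G = 203.28

203.28


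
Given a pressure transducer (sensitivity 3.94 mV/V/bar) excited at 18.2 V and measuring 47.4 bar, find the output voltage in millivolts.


Output = sensitivity * Vex * P.
Vout = 3.94 * 18.2 * 47.4
Vout = 71.708 * 47.4
Vout = 3398.96 mV

3398.96 mV


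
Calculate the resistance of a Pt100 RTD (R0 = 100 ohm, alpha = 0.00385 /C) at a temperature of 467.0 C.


The RTD equation: Rt = R0 * (1 + alpha * T).
Rt = 100 * (1 + 0.00385 * 467.0)
Rt = 100 * (1 + 1.79795)
Rt = 100 * 2.79795
Rt = 279.795 ohm

279.795 ohm


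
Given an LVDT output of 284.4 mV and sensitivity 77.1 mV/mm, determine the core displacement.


Displacement = Vout / sensitivity.
d = 284.4 / 77.1
d = 3.689 mm

3.689 mm


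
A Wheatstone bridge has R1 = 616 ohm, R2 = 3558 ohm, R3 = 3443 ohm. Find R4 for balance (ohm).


At balance: R1*R4 = R2*R3, so R4 = R2*R3/R1.
R4 = 3558 * 3443 / 616
R4 = 12250194 / 616
R4 = 19886.68 ohm

19886.68 ohm


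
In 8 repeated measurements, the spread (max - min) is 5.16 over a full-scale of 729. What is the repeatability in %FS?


Repeatability = (spread / full scale) * 100%.
R = (5.16 / 729) * 100
R = 0.708 %FS

0.708 %FS


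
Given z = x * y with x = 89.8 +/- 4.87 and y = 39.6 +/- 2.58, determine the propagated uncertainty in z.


For a product z = x*y, the relative uncertainty is:
uz/z = sqrt((ux/x)^2 + (uy/y)^2)
Relative uncertainties: ux/x = 4.87/89.8 = 0.054232
uy/y = 2.58/39.6 = 0.065152
z = 89.8 * 39.6 = 3556.1
uz = 3556.1 * sqrt(0.054232^2 + 0.065152^2) = 301.445

301.445


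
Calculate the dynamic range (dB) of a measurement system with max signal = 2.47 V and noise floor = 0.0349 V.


Dynamic range = 20 * log10(Vmax / Vnoise).
DR = 20 * log10(2.47 / 0.0349)
DR = 20 * log10(70.77)
DR = 37.0 dB

37.0 dB


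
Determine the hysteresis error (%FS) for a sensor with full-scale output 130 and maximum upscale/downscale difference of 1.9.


Hysteresis = (max difference / full scale) * 100%.
H = (1.9 / 130) * 100
H = 1.462 %FS

1.462 %FS


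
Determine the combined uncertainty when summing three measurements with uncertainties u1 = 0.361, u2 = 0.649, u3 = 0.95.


For a sum of independent quantities, uc = sqrt(u1^2 + u2^2 + u3^2).
uc = sqrt(0.361^2 + 0.649^2 + 0.95^2)
uc = sqrt(0.130321 + 0.421201 + 0.9025)
uc = 1.2058

1.2058


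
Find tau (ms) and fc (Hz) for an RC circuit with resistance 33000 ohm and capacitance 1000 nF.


Time constant: tau = R * C.
tau = 33000 * 1.00e-06 = 0.033 s
tau = 33.0 ms
Cutoff frequency: fc = 1 / (2*pi*R*C).
fc = 1 / (2*pi*0.033) = 4.82 Hz

tau = 33.0 ms, fc = 4.82 Hz


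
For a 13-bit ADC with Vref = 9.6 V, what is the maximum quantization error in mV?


The maximum quantization error is +/- LSB/2.
LSB = Vref / 2^n = 9.6 / 8192 = 0.00117187 V
Max error = LSB / 2 = 0.00117187 / 2 = 0.00058594 V
Max error = 0.5859 mV

0.5859 mV


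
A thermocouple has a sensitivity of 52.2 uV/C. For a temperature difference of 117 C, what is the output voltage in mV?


The thermocouple output V = sensitivity * dT.
V = 52.2 uV/C * 117 C
V = 6107.4 uV
V = 6.107 mV

6.107 mV


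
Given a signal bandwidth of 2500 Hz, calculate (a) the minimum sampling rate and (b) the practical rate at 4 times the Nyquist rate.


By Nyquist theorem, fs_min = 2 * fmax.
fs_min = 2 * 2500 = 5000 Hz
Practical rate = 4 * fs_min = 4 * 5000 = 20000 Hz

fs_min = 5000 Hz, fs_practical = 20000 Hz


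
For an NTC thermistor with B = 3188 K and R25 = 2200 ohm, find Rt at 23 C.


NTC thermistor equation: Rt = R25 * exp(B * (1/T - 1/T25)).
T in Kelvin: 296.15 K, T25 = 298.15 K
1/T - 1/T25 = 1/296.15 - 1/298.15 = 2.265e-05
B * (1/T - 1/T25) = 3188 * 2.265e-05 = 0.0722
Rt = 2200 * exp(0.0722) = 2364.7 ohm

2364.7 ohm


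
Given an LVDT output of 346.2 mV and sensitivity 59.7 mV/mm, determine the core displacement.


Displacement = Vout / sensitivity.
d = 346.2 / 59.7
d = 5.799 mm

5.799 mm


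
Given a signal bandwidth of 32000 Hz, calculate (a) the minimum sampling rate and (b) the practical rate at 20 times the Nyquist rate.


By Nyquist theorem, fs_min = 2 * fmax.
fs_min = 2 * 32000 = 64000 Hz
Practical rate = 20 * fs_min = 20 * 64000 = 1280000 Hz

fs_min = 64000 Hz, fs_practical = 1280000 Hz


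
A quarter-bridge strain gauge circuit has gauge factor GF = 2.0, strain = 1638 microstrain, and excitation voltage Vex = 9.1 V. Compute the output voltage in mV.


Quarter bridge output: Vout = (GF * epsilon * Vex) / 4.
Vout = (2.0 * 1638e-6 * 9.1) / 4
Vout = 0.0298116 / 4 V
Vout = 0.0074529 V = 7.4529 mV

7.4529 mV


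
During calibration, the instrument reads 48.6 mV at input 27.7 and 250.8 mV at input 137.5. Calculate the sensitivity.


Sensitivity = (y2 - y1) / (x2 - x1).
S = (250.8 - 48.6) / (137.5 - 27.7)
S = 202.2 / 109.8
S = 1.8415 mV/unit

1.8415 mV/unit


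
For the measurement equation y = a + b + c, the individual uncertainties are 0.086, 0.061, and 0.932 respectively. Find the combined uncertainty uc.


For a sum of independent quantities, uc = sqrt(u1^2 + u2^2 + u3^2).
uc = sqrt(0.086^2 + 0.061^2 + 0.932^2)
uc = sqrt(0.007396 + 0.003721 + 0.868624)
uc = 0.9379

0.9379


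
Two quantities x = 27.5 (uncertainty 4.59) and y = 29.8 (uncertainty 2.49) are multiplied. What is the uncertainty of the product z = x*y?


For a product z = x*y, the relative uncertainty is:
uz/z = sqrt((ux/x)^2 + (uy/y)^2)
Relative uncertainties: ux/x = 4.59/27.5 = 0.166909
uy/y = 2.49/29.8 = 0.083557
z = 27.5 * 29.8 = 819.5
uz = 819.5 * sqrt(0.166909^2 + 0.083557^2) = 152.965

152.965


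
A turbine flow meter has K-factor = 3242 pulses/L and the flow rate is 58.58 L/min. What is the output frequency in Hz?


Frequency = K * Q / 60 (converting L/min to L/s).
f = 3242 * 58.58 / 60
f = 189916.36 / 60
f = 3165.27 Hz

3165.27 Hz


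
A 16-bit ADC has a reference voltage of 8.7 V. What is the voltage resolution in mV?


The resolution (LSB) of an ADC is Vref / 2^n.
LSB = 8.7 / 2^16
LSB = 8.7 / 65536
LSB = 0.00013275 V = 0.13275146 mV

0.13275146 mV


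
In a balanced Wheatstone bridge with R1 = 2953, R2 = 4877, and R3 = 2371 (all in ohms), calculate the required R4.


At balance: R1*R4 = R2*R3, so R4 = R2*R3/R1.
R4 = 4877 * 2371 / 2953
R4 = 11563367 / 2953
R4 = 3915.8 ohm

3915.8 ohm


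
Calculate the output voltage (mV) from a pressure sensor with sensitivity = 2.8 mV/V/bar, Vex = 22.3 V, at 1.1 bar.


Output = sensitivity * Vex * P.
Vout = 2.8 * 22.3 * 1.1
Vout = 62.44 * 1.1
Vout = 68.68 mV

68.68 mV


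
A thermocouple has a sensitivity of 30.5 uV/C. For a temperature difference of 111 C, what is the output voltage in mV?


The thermocouple output V = sensitivity * dT.
V = 30.5 uV/C * 111 C
V = 3385.5 uV
V = 3.385 mV

3.385 mV


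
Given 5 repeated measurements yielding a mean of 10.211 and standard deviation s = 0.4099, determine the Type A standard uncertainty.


The standard uncertainty for Type A evaluation is u = s / sqrt(n).
u = 0.4099 / sqrt(5)
u = 0.4099 / 2.2361
u = 0.1833

0.1833


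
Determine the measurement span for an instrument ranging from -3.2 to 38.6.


Span = upper range - lower range.
Span = 38.6 - (-3.2)
Span = 41.8

41.8


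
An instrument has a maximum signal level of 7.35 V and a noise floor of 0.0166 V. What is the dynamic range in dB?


Dynamic range = 20 * log10(Vmax / Vnoise).
DR = 20 * log10(7.35 / 0.0166)
DR = 20 * log10(442.77)
DR = 52.92 dB

52.92 dB


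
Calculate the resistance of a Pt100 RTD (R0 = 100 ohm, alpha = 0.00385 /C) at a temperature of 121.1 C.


The RTD equation: Rt = R0 * (1 + alpha * T).
Rt = 100 * (1 + 0.00385 * 121.1)
Rt = 100 * (1 + 0.466235)
Rt = 100 * 1.466235
Rt = 146.624 ohm

146.624 ohm


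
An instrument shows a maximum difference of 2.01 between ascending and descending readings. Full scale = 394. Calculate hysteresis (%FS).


Hysteresis = (max difference / full scale) * 100%.
H = (2.01 / 394) * 100
H = 0.51 %FS

0.51 %FS


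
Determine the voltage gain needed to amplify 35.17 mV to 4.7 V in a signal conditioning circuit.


Gain = Vout / Vin (converting to same units).
G = 4.7 V / 35.17 mV
G = 4700.0 mV / 35.17 mV
G = 133.64

133.64


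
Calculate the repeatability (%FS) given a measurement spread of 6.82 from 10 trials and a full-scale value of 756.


Repeatability = (spread / full scale) * 100%.
R = (6.82 / 756) * 100
R = 0.902 %FS

0.902 %FS


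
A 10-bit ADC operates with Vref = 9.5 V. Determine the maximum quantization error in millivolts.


The maximum quantization error is +/- LSB/2.
LSB = Vref / 2^n = 9.5 / 1024 = 0.00927734 V
Max error = LSB / 2 = 0.00927734 / 2 = 0.00463867 V
Max error = 4.6387 mV

4.6387 mV


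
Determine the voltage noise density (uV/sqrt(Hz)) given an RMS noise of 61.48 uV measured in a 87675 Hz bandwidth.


Noise spectral density = Vrms / sqrt(BW).
NSD = 61.48 / sqrt(87675)
NSD = 61.48 / 296.0996
NSD = 0.2076 uV/sqrt(Hz)

0.2076 uV/sqrt(Hz)


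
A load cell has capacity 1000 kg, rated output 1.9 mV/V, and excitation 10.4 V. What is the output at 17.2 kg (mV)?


Vout = rated_output * Vex * (load / capacity).
Vout = 1.9 * 10.4 * (17.2 / 1000)
Vout = 1.9 * 10.4 * 0.0172
Vout = 0.34 mV

0.34 mV


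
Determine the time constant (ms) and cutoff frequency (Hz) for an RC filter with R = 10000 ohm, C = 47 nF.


Time constant: tau = R * C.
tau = 10000 * 4.70e-08 = 0.00047 s
tau = 0.47 ms
Cutoff frequency: fc = 1 / (2*pi*R*C).
fc = 1 / (2*pi*0.00047) = 338.63 Hz

tau = 0.47 ms, fc = 338.63 Hz


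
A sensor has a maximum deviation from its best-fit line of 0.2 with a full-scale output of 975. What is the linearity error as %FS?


Linearity error = (max deviation / full scale) * 100%.
Linearity = (0.2 / 975) * 100
Linearity = 0.021 %FS

0.021 %FS


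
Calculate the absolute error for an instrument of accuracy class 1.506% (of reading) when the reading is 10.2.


Absolute error = (accuracy% / 100) * reading.
Error = (1.506 / 100) * 10.2
Error = 0.01506 * 10.2
Error = 0.1536

0.1536


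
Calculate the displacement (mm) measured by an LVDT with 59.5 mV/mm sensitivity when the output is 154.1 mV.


Displacement = Vout / sensitivity.
d = 154.1 / 59.5
d = 2.59 mm

2.59 mm


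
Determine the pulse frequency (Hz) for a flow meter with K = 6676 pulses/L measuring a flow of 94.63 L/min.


Frequency = K * Q / 60 (converting L/min to L/s).
f = 6676 * 94.63 / 60
f = 631749.88 / 60
f = 10529.16 Hz

10529.16 Hz


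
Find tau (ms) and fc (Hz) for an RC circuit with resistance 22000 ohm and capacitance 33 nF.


Time constant: tau = R * C.
tau = 22000 * 3.30e-08 = 0.000726 s
tau = 0.726 ms
Cutoff frequency: fc = 1 / (2*pi*R*C).
fc = 1 / (2*pi*0.000726) = 219.22 Hz

tau = 0.726 ms, fc = 219.22 Hz


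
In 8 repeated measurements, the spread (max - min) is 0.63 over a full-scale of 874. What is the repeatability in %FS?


Repeatability = (spread / full scale) * 100%.
R = (0.63 / 874) * 100
R = 0.072 %FS

0.072 %FS


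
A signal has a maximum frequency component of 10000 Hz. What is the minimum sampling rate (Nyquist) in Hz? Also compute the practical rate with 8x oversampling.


By Nyquist theorem, fs_min = 2 * fmax.
fs_min = 2 * 10000 = 20000 Hz
Practical rate = 8 * fs_min = 8 * 20000 = 160000 Hz

fs_min = 20000 Hz, fs_practical = 160000 Hz


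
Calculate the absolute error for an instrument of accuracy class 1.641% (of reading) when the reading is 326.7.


Absolute error = (accuracy% / 100) * reading.
Error = (1.641 / 100) * 326.7
Error = 0.01641 * 326.7
Error = 5.3611

5.3611


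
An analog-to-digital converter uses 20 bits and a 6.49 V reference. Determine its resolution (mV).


The resolution (LSB) of an ADC is Vref / 2^n.
LSB = 6.49 / 2^20
LSB = 6.49 / 1048576
LSB = 6.19e-06 V = 0.00618935 mV

0.00618935 mV


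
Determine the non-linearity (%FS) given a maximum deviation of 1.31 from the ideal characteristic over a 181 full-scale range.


Linearity error = (max deviation / full scale) * 100%.
Linearity = (1.31 / 181) * 100
Linearity = 0.724 %FS

0.724 %FS


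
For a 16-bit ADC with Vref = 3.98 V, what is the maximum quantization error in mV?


The maximum quantization error is +/- LSB/2.
LSB = Vref / 2^n = 3.98 / 65536 = 6.073e-05 V
Max error = LSB / 2 = 6.073e-05 / 2 = 3.036e-05 V
Max error = 0.0304 mV

0.0304 mV


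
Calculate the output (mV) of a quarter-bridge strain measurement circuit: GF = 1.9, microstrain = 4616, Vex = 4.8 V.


Quarter bridge output: Vout = (GF * epsilon * Vex) / 4.
Vout = (1.9 * 4616e-6 * 4.8) / 4
Vout = 0.04209792 / 4 V
Vout = 0.01052448 V = 10.5245 mV

10.5245 mV


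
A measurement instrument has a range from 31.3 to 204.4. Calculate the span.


Span = upper range - lower range.
Span = 204.4 - (31.3)
Span = 173.1

173.1


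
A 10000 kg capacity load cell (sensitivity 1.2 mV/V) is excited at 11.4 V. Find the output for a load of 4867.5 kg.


Vout = rated_output * Vex * (load / capacity).
Vout = 1.2 * 11.4 * (4867.5 / 10000)
Vout = 1.2 * 11.4 * 0.48675
Vout = 6.659 mV

6.659 mV


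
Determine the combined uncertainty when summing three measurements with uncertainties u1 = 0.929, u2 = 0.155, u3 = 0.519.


For a sum of independent quantities, uc = sqrt(u1^2 + u2^2 + u3^2).
uc = sqrt(0.929^2 + 0.155^2 + 0.519^2)
uc = sqrt(0.863041 + 0.024025 + 0.269361)
uc = 1.0754

1.0754


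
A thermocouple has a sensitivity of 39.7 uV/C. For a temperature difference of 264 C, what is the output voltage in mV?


The thermocouple output V = sensitivity * dT.
V = 39.7 uV/C * 264 C
V = 10480.8 uV
V = 10.481 mV

10.481 mV


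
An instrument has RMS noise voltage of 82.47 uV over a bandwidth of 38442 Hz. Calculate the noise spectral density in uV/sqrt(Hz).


Noise spectral density = Vrms / sqrt(BW).
NSD = 82.47 / sqrt(38442)
NSD = 82.47 / 196.0663
NSD = 0.4206 uV/sqrt(Hz)

0.4206 uV/sqrt(Hz)


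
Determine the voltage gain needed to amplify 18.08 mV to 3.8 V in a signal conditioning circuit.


Gain = Vout / Vin (converting to same units).
G = 3.8 V / 18.08 mV
G = 3800.0 mV / 18.08 mV
G = 210.18

210.18


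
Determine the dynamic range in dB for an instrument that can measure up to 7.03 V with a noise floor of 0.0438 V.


Dynamic range = 20 * log10(Vmax / Vnoise).
DR = 20 * log10(7.03 / 0.0438)
DR = 20 * log10(160.5)
DR = 44.11 dB

44.11 dB


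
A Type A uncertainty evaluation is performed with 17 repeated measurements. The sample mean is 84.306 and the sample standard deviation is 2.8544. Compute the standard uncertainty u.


The standard uncertainty for Type A evaluation is u = s / sqrt(n).
u = 2.8544 / sqrt(17)
u = 2.8544 / 4.1231
u = 0.6923

0.6923


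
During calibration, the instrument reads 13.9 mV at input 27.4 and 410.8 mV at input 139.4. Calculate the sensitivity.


Sensitivity = (y2 - y1) / (x2 - x1).
S = (410.8 - 13.9) / (139.4 - 27.4)
S = 396.9 / 112.0
S = 3.5438 mV/unit

3.5438 mV/unit


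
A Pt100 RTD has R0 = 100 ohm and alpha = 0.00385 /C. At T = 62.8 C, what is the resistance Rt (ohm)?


The RTD equation: Rt = R0 * (1 + alpha * T).
Rt = 100 * (1 + 0.00385 * 62.8)
Rt = 100 * (1 + 0.24178)
Rt = 100 * 1.24178
Rt = 124.178 ohm

124.178 ohm


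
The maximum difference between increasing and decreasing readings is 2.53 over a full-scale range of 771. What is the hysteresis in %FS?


Hysteresis = (max difference / full scale) * 100%.
H = (2.53 / 771) * 100
H = 0.328 %FS

0.328 %FS


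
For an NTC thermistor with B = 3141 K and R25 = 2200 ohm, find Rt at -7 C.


NTC thermistor equation: Rt = R25 * exp(B * (1/T - 1/T25)).
T in Kelvin: 266.15 K, T25 = 298.15 K
1/T - 1/T25 = 1/266.15 - 1/298.15 = 0.00040326
B * (1/T - 1/T25) = 3141 * 0.00040326 = 1.2667
Rt = 2200 * exp(1.2667) = 7807.7 ohm

7807.7 ohm


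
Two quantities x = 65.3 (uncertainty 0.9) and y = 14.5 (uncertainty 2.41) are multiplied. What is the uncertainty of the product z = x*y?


For a product z = x*y, the relative uncertainty is:
uz/z = sqrt((ux/x)^2 + (uy/y)^2)
Relative uncertainties: ux/x = 0.9/65.3 = 0.013783
uy/y = 2.41/14.5 = 0.166207
z = 65.3 * 14.5 = 946.8
uz = 946.8 * sqrt(0.013783^2 + 0.166207^2) = 157.913

157.913


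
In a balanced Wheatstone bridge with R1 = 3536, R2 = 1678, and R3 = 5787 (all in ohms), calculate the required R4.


At balance: R1*R4 = R2*R3, so R4 = R2*R3/R1.
R4 = 1678 * 5787 / 3536
R4 = 9710586 / 3536
R4 = 2746.21 ohm

2746.21 ohm


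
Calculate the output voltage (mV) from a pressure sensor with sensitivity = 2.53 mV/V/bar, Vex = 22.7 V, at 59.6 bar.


Output = sensitivity * Vex * P.
Vout = 2.53 * 22.7 * 59.6
Vout = 57.431 * 59.6
Vout = 3422.89 mV

3422.89 mV


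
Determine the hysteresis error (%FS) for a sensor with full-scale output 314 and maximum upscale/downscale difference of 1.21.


Hysteresis = (max difference / full scale) * 100%.
H = (1.21 / 314) * 100
H = 0.385 %FS

0.385 %FS


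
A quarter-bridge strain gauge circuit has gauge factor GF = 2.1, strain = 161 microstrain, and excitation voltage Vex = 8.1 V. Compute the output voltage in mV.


Quarter bridge output: Vout = (GF * epsilon * Vex) / 4.
Vout = (2.1 * 161e-6 * 8.1) / 4
Vout = 0.00273861 / 4 V
Vout = 0.00068465 V = 0.6847 mV

0.6847 mV


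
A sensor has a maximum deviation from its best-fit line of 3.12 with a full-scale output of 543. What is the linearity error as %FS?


Linearity error = (max deviation / full scale) * 100%.
Linearity = (3.12 / 543) * 100
Linearity = 0.575 %FS

0.575 %FS


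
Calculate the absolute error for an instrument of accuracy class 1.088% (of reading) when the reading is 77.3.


Absolute error = (accuracy% / 100) * reading.
Error = (1.088 / 100) * 77.3
Error = 0.01088 * 77.3
Error = 0.841

0.841


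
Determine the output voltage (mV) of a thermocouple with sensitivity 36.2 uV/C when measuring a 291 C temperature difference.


The thermocouple output V = sensitivity * dT.
V = 36.2 uV/C * 291 C
V = 10534.2 uV
V = 10.534 mV

10.534 mV


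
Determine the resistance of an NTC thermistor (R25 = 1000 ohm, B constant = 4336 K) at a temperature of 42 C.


NTC thermistor equation: Rt = R25 * exp(B * (1/T - 1/T25)).
T in Kelvin: 315.15 K, T25 = 298.15 K
1/T - 1/T25 = 1/315.15 - 1/298.15 = -0.00018092
B * (1/T - 1/T25) = 4336 * -0.00018092 = -0.7845
Rt = 1000 * exp(-0.7845) = 456.4 ohm

456.4 ohm


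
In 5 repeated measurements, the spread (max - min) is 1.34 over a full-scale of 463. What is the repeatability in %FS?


Repeatability = (spread / full scale) * 100%.
R = (1.34 / 463) * 100
R = 0.289 %FS

0.289 %FS


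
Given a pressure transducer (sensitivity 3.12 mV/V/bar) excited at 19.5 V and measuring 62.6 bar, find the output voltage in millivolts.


Output = sensitivity * Vex * P.
Vout = 3.12 * 19.5 * 62.6
Vout = 60.84 * 62.6
Vout = 3808.58 mV

3808.58 mV


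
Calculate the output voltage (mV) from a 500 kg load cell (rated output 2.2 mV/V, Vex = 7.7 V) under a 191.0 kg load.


Vout = rated_output * Vex * (load / capacity).
Vout = 2.2 * 7.7 * (191.0 / 500)
Vout = 2.2 * 7.7 * 0.382
Vout = 6.471 mV

6.471 mV


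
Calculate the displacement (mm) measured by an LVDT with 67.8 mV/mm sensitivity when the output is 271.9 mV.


Displacement = Vout / sensitivity.
d = 271.9 / 67.8
d = 4.01 mm

4.01 mm


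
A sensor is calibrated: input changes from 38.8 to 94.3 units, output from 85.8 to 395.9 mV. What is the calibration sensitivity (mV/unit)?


Sensitivity = (y2 - y1) / (x2 - x1).
S = (395.9 - 85.8) / (94.3 - 38.8)
S = 310.1 / 55.5
S = 5.5874 mV/unit

5.5874 mV/unit


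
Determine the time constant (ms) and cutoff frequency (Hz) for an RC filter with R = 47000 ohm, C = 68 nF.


Time constant: tau = R * C.
tau = 47000 * 6.80e-08 = 0.003196 s
tau = 3.196 ms
Cutoff frequency: fc = 1 / (2*pi*R*C).
fc = 1 / (2*pi*0.003196) = 49.8 Hz

tau = 3.196 ms, fc = 49.8 Hz


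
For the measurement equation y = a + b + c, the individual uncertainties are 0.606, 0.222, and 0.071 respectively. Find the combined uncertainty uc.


For a sum of independent quantities, uc = sqrt(u1^2 + u2^2 + u3^2).
uc = sqrt(0.606^2 + 0.222^2 + 0.071^2)
uc = sqrt(0.367236 + 0.049284 + 0.005041)
uc = 0.6493

0.6493


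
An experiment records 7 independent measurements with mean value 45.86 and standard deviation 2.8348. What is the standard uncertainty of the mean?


The standard uncertainty for Type A evaluation is u = s / sqrt(n).
u = 2.8348 / sqrt(7)
u = 2.8348 / 2.6458
u = 1.0715

1.0715


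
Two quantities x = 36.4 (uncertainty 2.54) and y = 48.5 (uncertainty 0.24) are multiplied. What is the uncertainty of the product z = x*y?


For a product z = x*y, the relative uncertainty is:
uz/z = sqrt((ux/x)^2 + (uy/y)^2)
Relative uncertainties: ux/x = 2.54/36.4 = 0.06978
uy/y = 0.24/48.5 = 0.004948
z = 36.4 * 48.5 = 1765.4
uz = 1765.4 * sqrt(0.06978^2 + 0.004948^2) = 123.499

123.499


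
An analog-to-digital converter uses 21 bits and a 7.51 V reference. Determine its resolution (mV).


The resolution (LSB) of an ADC is Vref / 2^n.
LSB = 7.51 / 2^21
LSB = 7.51 / 2097152
LSB = 3.58e-06 V = 0.00358105 mV

0.00358105 mV


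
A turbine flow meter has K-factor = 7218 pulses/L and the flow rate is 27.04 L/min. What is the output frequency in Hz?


Frequency = K * Q / 60 (converting L/min to L/s).
f = 7218 * 27.04 / 60
f = 195174.72 / 60
f = 3252.91 Hz

3252.91 Hz


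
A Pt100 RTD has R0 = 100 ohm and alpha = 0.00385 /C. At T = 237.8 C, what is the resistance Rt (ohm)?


The RTD equation: Rt = R0 * (1 + alpha * T).
Rt = 100 * (1 + 0.00385 * 237.8)
Rt = 100 * (1 + 0.91553)
Rt = 100 * 1.91553
Rt = 191.553 ohm

191.553 ohm


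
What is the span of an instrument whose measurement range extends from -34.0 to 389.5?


Span = upper range - lower range.
Span = 389.5 - (-34.0)
Span = 423.5

423.5


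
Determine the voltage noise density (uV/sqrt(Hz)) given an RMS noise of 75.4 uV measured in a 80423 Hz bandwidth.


Noise spectral density = Vrms / sqrt(BW).
NSD = 75.4 / sqrt(80423)
NSD = 75.4 / 283.5895
NSD = 0.2659 uV/sqrt(Hz)

0.2659 uV/sqrt(Hz)


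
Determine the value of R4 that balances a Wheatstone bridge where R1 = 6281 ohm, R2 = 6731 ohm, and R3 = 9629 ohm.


At balance: R1*R4 = R2*R3, so R4 = R2*R3/R1.
R4 = 6731 * 9629 / 6281
R4 = 64812799 / 6281
R4 = 10318.87 ohm

10318.87 ohm


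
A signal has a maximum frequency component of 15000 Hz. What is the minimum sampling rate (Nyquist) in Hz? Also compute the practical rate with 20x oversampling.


By Nyquist theorem, fs_min = 2 * fmax.
fs_min = 2 * 15000 = 30000 Hz
Practical rate = 20 * fs_min = 20 * 30000 = 600000 Hz

fs_min = 30000 Hz, fs_practical = 600000 Hz


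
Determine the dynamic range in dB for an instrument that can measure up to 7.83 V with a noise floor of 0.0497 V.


Dynamic range = 20 * log10(Vmax / Vnoise).
DR = 20 * log10(7.83 / 0.0497)
DR = 20 * log10(157.55)
DR = 43.95 dB

43.95 dB


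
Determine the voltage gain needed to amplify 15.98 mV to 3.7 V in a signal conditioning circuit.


Gain = Vout / Vin (converting to same units).
G = 3.7 V / 15.98 mV
G = 3700.0 mV / 15.98 mV
G = 231.54

231.54


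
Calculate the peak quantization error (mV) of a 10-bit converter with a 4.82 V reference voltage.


The maximum quantization error is +/- LSB/2.
LSB = Vref / 2^n = 4.82 / 1024 = 0.00470703 V
Max error = LSB / 2 = 0.00470703 / 2 = 0.00235352 V
Max error = 2.3535 mV

2.3535 mV


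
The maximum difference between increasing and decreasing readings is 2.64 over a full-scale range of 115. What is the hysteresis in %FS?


Hysteresis = (max difference / full scale) * 100%.
H = (2.64 / 115) * 100
H = 2.296 %FS

2.296 %FS


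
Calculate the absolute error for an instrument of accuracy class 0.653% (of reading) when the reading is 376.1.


Absolute error = (accuracy% / 100) * reading.
Error = (0.653 / 100) * 376.1
Error = 0.00653 * 376.1
Error = 2.4559

2.4559


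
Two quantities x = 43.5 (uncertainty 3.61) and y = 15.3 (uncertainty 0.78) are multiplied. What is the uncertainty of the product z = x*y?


For a product z = x*y, the relative uncertainty is:
uz/z = sqrt((ux/x)^2 + (uy/y)^2)
Relative uncertainties: ux/x = 3.61/43.5 = 0.082989
uy/y = 0.78/15.3 = 0.05098
z = 43.5 * 15.3 = 665.6
uz = 665.6 * sqrt(0.082989^2 + 0.05098^2) = 64.822

64.822


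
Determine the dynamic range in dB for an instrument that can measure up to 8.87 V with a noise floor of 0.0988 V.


Dynamic range = 20 * log10(Vmax / Vnoise).
DR = 20 * log10(8.87 / 0.0988)
DR = 20 * log10(89.78)
DR = 39.06 dB

39.06 dB


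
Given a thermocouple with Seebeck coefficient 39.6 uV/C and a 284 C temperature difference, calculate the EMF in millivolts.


The thermocouple output V = sensitivity * dT.
V = 39.6 uV/C * 284 C
V = 11246.4 uV
V = 11.246 mV

11.246 mV


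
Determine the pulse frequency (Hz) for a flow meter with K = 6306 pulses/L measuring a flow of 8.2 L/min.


Frequency = K * Q / 60 (converting L/min to L/s).
f = 6306 * 8.2 / 60
f = 51709.2 / 60
f = 861.82 Hz

861.82 Hz


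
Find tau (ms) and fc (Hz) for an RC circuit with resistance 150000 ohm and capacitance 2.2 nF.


Time constant: tau = R * C.
tau = 150000 * 2.20e-09 = 0.00033 s
tau = 0.33 ms
Cutoff frequency: fc = 1 / (2*pi*R*C).
fc = 1 / (2*pi*0.00033) = 482.29 Hz

tau = 0.33 ms, fc = 482.29 Hz


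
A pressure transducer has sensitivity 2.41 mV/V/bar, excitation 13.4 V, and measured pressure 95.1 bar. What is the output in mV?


Output = sensitivity * Vex * P.
Vout = 2.41 * 13.4 * 95.1
Vout = 32.294 * 95.1
Vout = 3071.16 mV

3071.16 mV


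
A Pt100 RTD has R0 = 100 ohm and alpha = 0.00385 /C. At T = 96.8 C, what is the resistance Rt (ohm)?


The RTD equation: Rt = R0 * (1 + alpha * T).
Rt = 100 * (1 + 0.00385 * 96.8)
Rt = 100 * (1 + 0.37268)
Rt = 100 * 1.37268
Rt = 137.268 ohm

137.268 ohm


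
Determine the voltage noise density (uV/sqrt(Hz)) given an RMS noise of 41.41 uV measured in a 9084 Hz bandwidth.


Noise spectral density = Vrms / sqrt(BW).
NSD = 41.41 / sqrt(9084)
NSD = 41.41 / 95.31
NSD = 0.4345 uV/sqrt(Hz)

0.4345 uV/sqrt(Hz)


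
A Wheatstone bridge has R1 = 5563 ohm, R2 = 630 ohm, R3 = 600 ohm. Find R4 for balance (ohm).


At balance: R1*R4 = R2*R3, so R4 = R2*R3/R1.
R4 = 630 * 600 / 5563
R4 = 378000 / 5563
R4 = 67.95 ohm

67.95 ohm


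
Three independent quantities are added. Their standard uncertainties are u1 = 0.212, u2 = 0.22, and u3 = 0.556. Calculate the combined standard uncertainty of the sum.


For a sum of independent quantities, uc = sqrt(u1^2 + u2^2 + u3^2).
uc = sqrt(0.212^2 + 0.22^2 + 0.556^2)
uc = sqrt(0.044944 + 0.0484 + 0.309136)
uc = 0.6344

0.6344


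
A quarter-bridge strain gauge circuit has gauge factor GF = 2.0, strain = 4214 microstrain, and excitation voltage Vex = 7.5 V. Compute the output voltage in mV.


Quarter bridge output: Vout = (GF * epsilon * Vex) / 4.
Vout = (2.0 * 4214e-6 * 7.5) / 4
Vout = 0.06321 / 4 V
Vout = 0.0158025 V = 15.8025 mV

15.8025 mV


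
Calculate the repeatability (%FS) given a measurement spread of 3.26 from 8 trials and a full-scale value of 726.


Repeatability = (spread / full scale) * 100%.
R = (3.26 / 726) * 100
R = 0.449 %FS

0.449 %FS


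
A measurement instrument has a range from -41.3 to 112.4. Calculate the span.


Span = upper range - lower range.
Span = 112.4 - (-41.3)
Span = 153.7

153.7


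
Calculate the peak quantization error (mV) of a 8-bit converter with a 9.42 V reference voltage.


The maximum quantization error is +/- LSB/2.
LSB = Vref / 2^n = 9.42 / 256 = 0.03679687 V
Max error = LSB / 2 = 0.03679687 / 2 = 0.01839844 V
Max error = 18.3984 mV

18.3984 mV


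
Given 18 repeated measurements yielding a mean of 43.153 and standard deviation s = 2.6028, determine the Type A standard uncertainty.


The standard uncertainty for Type A evaluation is u = s / sqrt(n).
u = 2.6028 / sqrt(18)
u = 2.6028 / 4.2426
u = 0.6135

0.6135


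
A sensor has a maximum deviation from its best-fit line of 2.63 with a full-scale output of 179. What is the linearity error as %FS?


Linearity error = (max deviation / full scale) * 100%.
Linearity = (2.63 / 179) * 100
Linearity = 1.469 %FS

1.469 %FS


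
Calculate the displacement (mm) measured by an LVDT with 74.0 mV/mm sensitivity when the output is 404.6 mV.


Displacement = Vout / sensitivity.
d = 404.6 / 74.0
d = 5.468 mm

5.468 mm


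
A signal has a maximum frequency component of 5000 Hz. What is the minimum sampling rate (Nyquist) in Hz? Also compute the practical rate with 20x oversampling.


By Nyquist theorem, fs_min = 2 * fmax.
fs_min = 2 * 5000 = 10000 Hz
Practical rate = 20 * fs_min = 20 * 10000 = 200000 Hz

fs_min = 10000 Hz, fs_practical = 200000 Hz


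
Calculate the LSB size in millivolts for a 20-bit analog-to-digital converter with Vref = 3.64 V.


The resolution (LSB) of an ADC is Vref / 2^n.
LSB = 3.64 / 2^20
LSB = 3.64 / 1048576
LSB = 3.47e-06 V = 0.00347137 mV

0.00347137 mV


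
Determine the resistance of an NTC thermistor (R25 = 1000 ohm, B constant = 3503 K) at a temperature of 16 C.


NTC thermistor equation: Rt = R25 * exp(B * (1/T - 1/T25)).
T in Kelvin: 289.15 K, T25 = 298.15 K
1/T - 1/T25 = 1/289.15 - 1/298.15 = 0.0001044
B * (1/T - 1/T25) = 3503 * 0.0001044 = 0.3657
Rt = 1000 * exp(0.3657) = 1441.5 ohm

1441.5 ohm


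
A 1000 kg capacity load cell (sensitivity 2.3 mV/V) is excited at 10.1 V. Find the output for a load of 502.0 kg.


Vout = rated_output * Vex * (load / capacity).
Vout = 2.3 * 10.1 * (502.0 / 1000)
Vout = 2.3 * 10.1 * 0.502
Vout = 11.661 mV

11.661 mV


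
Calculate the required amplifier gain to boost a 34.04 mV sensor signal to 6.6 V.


Gain = Vout / Vin (converting to same units).
G = 6.6 V / 34.04 mV
G = 6600.0 mV / 34.04 mV
G = 193.89

193.89


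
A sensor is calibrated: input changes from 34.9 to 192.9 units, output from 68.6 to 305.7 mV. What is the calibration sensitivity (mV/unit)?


Sensitivity = (y2 - y1) / (x2 - x1).
S = (305.7 - 68.6) / (192.9 - 34.9)
S = 237.1 / 158.0
S = 1.5006 mV/unit

1.5006 mV/unit


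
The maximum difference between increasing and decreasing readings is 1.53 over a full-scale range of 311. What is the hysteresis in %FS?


Hysteresis = (max difference / full scale) * 100%.
H = (1.53 / 311) * 100
H = 0.492 %FS

0.492 %FS


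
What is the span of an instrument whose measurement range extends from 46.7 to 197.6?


Span = upper range - lower range.
Span = 197.6 - (46.7)
Span = 150.9

150.9


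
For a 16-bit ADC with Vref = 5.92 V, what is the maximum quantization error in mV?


The maximum quantization error is +/- LSB/2.
LSB = Vref / 2^n = 5.92 / 65536 = 9.033e-05 V
Max error = LSB / 2 = 9.033e-05 / 2 = 4.517e-05 V
Max error = 0.0452 mV

0.0452 mV


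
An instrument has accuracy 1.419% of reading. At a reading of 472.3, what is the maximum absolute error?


Absolute error = (accuracy% / 100) * reading.
Error = (1.419 / 100) * 472.3
Error = 0.01419 * 472.3
Error = 6.7019

6.7019


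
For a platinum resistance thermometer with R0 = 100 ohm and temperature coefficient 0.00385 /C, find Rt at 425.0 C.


The RTD equation: Rt = R0 * (1 + alpha * T).
Rt = 100 * (1 + 0.00385 * 425.0)
Rt = 100 * (1 + 1.63625)
Rt = 100 * 2.63625
Rt = 263.625 ohm

263.625 ohm


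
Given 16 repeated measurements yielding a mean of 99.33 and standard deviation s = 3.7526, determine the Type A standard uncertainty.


The standard uncertainty for Type A evaluation is u = s / sqrt(n).
u = 3.7526 / sqrt(16)
u = 3.7526 / 4.0
u = 0.9382

0.9382


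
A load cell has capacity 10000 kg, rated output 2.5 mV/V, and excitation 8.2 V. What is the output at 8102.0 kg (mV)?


Vout = rated_output * Vex * (load / capacity).
Vout = 2.5 * 8.2 * (8102.0 / 10000)
Vout = 2.5 * 8.2 * 0.8102
Vout = 16.609 mV

16.609 mV


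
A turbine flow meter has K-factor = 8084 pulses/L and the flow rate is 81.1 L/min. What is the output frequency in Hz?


Frequency = K * Q / 60 (converting L/min to L/s).
f = 8084 * 81.1 / 60
f = 655612.4 / 60
f = 10926.87 Hz

10926.87 Hz


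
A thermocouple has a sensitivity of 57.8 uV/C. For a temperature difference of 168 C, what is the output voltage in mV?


The thermocouple output V = sensitivity * dT.
V = 57.8 uV/C * 168 C
V = 9710.4 uV
V = 9.71 mV

9.71 mV


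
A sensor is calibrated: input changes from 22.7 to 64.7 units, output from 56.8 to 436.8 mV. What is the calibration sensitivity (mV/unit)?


Sensitivity = (y2 - y1) / (x2 - x1).
S = (436.8 - 56.8) / (64.7 - 22.7)
S = 380.0 / 42.0
S = 9.0476 mV/unit

9.0476 mV/unit


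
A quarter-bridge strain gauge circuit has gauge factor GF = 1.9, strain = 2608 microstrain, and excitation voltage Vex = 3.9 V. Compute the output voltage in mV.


Quarter bridge output: Vout = (GF * epsilon * Vex) / 4.
Vout = (1.9 * 2608e-6 * 3.9) / 4
Vout = 0.01932528 / 4 V
Vout = 0.00483132 V = 4.8313 mV

4.8313 mV


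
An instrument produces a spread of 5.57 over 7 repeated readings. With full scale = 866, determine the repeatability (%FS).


Repeatability = (spread / full scale) * 100%.
R = (5.57 / 866) * 100
R = 0.643 %FS

0.643 %FS


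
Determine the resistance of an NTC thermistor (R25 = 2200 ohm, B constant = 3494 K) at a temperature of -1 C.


NTC thermistor equation: Rt = R25 * exp(B * (1/T - 1/T25)).
T in Kelvin: 272.15 K, T25 = 298.15 K
1/T - 1/T25 = 1/272.15 - 1/298.15 = 0.00032043
B * (1/T - 1/T25) = 3494 * 0.00032043 = 1.1196
Rt = 2200 * exp(1.1196) = 6739.8 ohm

6739.8 ohm


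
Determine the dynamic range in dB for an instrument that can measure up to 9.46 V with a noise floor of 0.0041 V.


Dynamic range = 20 * log10(Vmax / Vnoise).
DR = 20 * log10(9.46 / 0.0041)
DR = 20 * log10(2307.32)
DR = 67.26 dB

67.26 dB


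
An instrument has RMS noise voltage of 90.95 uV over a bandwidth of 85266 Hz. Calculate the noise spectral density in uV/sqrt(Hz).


Noise spectral density = Vrms / sqrt(BW).
NSD = 90.95 / sqrt(85266)
NSD = 90.95 / 292.0034
NSD = 0.3115 uV/sqrt(Hz)

0.3115 uV/sqrt(Hz)


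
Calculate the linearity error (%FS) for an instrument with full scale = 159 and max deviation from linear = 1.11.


Linearity error = (max deviation / full scale) * 100%.
Linearity = (1.11 / 159) * 100
Linearity = 0.698 %FS

0.698 %FS


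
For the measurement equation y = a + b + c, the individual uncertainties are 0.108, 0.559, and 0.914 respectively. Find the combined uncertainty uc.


For a sum of independent quantities, uc = sqrt(u1^2 + u2^2 + u3^2).
uc = sqrt(0.108^2 + 0.559^2 + 0.914^2)
uc = sqrt(0.011664 + 0.312481 + 0.835396)
uc = 1.0768

1.0768


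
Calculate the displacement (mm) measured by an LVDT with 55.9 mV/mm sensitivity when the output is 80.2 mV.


Displacement = Vout / sensitivity.
d = 80.2 / 55.9
d = 1.435 mm

1.435 mm


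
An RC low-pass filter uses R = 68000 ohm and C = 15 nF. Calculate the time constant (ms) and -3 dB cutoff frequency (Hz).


Time constant: tau = R * C.
tau = 68000 * 1.50e-08 = 0.00102 s
tau = 1.02 ms
Cutoff frequency: fc = 1 / (2*pi*R*C).
fc = 1 / (2*pi*0.00102) = 156.03 Hz

tau = 1.02 ms, fc = 156.03 Hz


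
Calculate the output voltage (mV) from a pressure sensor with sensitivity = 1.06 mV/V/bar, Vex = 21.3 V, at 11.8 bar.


Output = sensitivity * Vex * P.
Vout = 1.06 * 21.3 * 11.8
Vout = 22.578 * 11.8
Vout = 266.42 mV

266.42 mV


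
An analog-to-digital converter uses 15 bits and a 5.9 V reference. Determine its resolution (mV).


The resolution (LSB) of an ADC is Vref / 2^n.
LSB = 5.9 / 2^15
LSB = 5.9 / 32768
LSB = 0.00018005 V = 0.18005371 mV

0.18005371 mV


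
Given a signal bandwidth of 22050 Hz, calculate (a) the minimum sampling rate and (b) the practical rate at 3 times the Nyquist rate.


By Nyquist theorem, fs_min = 2 * fmax.
fs_min = 2 * 22050 = 44100 Hz
Practical rate = 3 * fs_min = 3 * 44100 = 132300 Hz

fs_min = 44100 Hz, fs_practical = 132300 Hz


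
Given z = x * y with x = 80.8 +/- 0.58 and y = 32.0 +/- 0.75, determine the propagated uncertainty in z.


For a product z = x*y, the relative uncertainty is:
uz/z = sqrt((ux/x)^2 + (uy/y)^2)
Relative uncertainties: ux/x = 0.58/80.8 = 0.007178
uy/y = 0.75/32.0 = 0.023438
z = 80.8 * 32.0 = 2585.6
uz = 2585.6 * sqrt(0.007178^2 + 0.023438^2) = 63.378

63.378


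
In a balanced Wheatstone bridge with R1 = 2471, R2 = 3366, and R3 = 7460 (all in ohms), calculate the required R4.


At balance: R1*R4 = R2*R3, so R4 = R2*R3/R1.
R4 = 3366 * 7460 / 2471
R4 = 25110360 / 2471
R4 = 10162.02 ohm

10162.02 ohm


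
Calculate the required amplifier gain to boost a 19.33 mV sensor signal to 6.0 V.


Gain = Vout / Vin (converting to same units).
G = 6.0 V / 19.33 mV
G = 6000.0 mV / 19.33 mV
G = 310.4

310.4
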